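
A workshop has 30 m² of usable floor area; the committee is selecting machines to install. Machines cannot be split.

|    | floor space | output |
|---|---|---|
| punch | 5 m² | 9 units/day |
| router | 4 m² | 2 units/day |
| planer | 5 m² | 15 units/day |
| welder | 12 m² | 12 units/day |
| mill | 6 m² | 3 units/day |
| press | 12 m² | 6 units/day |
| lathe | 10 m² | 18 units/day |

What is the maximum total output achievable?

Take punch, router, planer, mill, and lathe: floor space 5 + 4 + 5 + 6 + 10 = 30 ≤ 30, output 9 + 2 + 15 + 3 + 18 = 47.
No other feasible combination does better.

47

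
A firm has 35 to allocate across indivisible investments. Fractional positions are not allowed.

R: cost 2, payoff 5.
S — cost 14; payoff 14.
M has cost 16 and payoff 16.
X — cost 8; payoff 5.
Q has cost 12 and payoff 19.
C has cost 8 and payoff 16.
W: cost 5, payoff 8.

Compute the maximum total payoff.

53

Take R, X, Q, C, and W: cost 2 + 8 + 12 + 8 + 5 = 35 ≤ 35, payoff 5 + 5 + 19 + 16 + 8 = 53.
No other feasible combination does better.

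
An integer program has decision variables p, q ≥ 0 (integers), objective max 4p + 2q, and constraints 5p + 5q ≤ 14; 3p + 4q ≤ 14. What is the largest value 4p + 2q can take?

(p,q)=(2,0) is feasible, giving 8.
(p,q)=(1,1) is feasible, giving 6.
(p,q)=(1,0) is feasible, giving 4.
No feasible integer point exceeds 8.

8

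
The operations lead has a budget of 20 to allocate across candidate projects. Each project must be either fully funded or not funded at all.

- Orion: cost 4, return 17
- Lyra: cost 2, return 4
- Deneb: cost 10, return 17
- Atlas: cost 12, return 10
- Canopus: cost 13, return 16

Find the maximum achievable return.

38

Treat it as a binary knapsack problem.
Take Orion, Lyra, and Deneb: cost 4 + 2 + 10 = 16 ≤ 20, return 17 + 4 + 17 = 38.
No other feasible combination does better.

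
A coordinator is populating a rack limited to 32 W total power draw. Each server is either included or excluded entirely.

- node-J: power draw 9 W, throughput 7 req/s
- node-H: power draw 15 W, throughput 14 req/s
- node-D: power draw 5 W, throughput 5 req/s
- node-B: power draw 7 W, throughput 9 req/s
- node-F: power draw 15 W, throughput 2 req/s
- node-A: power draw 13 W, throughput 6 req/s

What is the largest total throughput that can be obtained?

30

Treat it as a binary knapsack problem.
Allowing fractional choices, the relaxed optimum would be about 31.9, but servers are indivisible.
node-J + node-H + node-B: power draw 9 + 15 + 7 = 31 ≤ 32, throughput 7 + 14 + 9 = 30.
node-J + node-H + node-D: power draw 9 + 15 + 5 = 29 ≤ 32, throughput 7 + 14 + 5 = 26.
node-H + node-D + node-B: power draw 15 + 5 + 7 = 27 ≤ 32, throughput 14 + 5 + 9 = 28.
Best is node-J, node-H, and node-B with total throughput 30.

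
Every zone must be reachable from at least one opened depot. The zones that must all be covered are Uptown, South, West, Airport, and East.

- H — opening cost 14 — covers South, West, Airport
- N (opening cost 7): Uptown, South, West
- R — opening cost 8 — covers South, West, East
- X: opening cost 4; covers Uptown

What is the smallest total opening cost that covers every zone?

26

Choose H, R, and X: together they cover Uptown, South, West, Airport, East — every zone.
Total opening cost: 14 + 8 + 4 = 26.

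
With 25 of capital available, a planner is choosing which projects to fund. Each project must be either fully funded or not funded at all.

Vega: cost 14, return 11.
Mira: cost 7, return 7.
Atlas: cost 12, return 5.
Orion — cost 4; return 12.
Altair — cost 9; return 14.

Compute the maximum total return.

33

This is an integer program with binary decision variables.
Allowing fractional choices, the relaxed optimum would be about 36.9, but projects are indivisible.
Mira + Orion + Altair: cost 7 + 4 + 9 = 20 ≤ 25, return 7 + 12 + 14 = 33.
Atlas + Orion + Altair: cost 12 + 4 + 9 = 25 ≤ 25, return 5 + 12 + 14 = 31.
Best is Mira, Orion, and Altair with total return 33.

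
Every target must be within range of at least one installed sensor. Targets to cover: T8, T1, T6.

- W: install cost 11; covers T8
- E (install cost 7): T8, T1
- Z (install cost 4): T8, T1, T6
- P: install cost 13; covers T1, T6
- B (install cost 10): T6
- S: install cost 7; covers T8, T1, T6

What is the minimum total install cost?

4

Z alone covers T8, T1, T6 — every target.
Total install cost: 4.
No cover costs less than 4.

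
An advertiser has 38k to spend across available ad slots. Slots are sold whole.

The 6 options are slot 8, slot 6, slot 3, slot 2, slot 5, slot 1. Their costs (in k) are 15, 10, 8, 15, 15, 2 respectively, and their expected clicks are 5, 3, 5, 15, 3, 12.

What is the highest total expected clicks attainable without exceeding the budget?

Treat it as a binary knapsack problem.
Take slot 6, slot 3, slot 2, and slot 1: cost 10 + 8 + 15 + 2 = 35 ≤ 38, expected clicks 3 + 5 + 15 + 12 = 35.
No other feasible combination does better.

35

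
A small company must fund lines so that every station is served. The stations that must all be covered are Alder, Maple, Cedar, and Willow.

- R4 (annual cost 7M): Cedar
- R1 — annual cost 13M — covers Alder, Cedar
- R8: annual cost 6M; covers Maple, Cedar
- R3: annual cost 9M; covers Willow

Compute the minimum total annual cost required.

28

Choose R1, R8, and R3: together they cover Alder, Maple, Cedar, Willow — every station.
Total annual cost: 13 + 6 + 9 = 28.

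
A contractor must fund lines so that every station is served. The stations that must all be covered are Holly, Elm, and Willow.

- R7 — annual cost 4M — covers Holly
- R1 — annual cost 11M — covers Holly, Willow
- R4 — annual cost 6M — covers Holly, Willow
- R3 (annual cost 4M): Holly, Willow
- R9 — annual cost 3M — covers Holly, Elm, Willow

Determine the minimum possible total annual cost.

3

This is a weighted set-cover instance.
R9 alone covers Holly, Elm, Willow — every station.
Total annual cost: 3.
No cover costs less than 3.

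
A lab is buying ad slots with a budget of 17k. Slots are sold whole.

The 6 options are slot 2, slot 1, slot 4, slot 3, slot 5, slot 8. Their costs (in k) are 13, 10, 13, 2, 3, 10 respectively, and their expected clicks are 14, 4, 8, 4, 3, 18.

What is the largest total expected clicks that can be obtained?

25

Take slot 3, slot 5, and slot 8: cost 2 + 3 + 10 = 15 ≤ 17, expected clicks 4 + 3 + 18 = 25.
No other feasible combination does better.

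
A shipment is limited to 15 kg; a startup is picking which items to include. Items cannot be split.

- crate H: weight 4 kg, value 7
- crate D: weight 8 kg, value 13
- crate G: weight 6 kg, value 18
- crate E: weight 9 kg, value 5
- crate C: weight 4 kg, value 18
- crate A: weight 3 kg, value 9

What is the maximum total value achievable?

45

This is a 0-1 knapsack instance.
Allowing fractional choices, the relaxed optimum would be about 48.5, but items are indivisible.
crate G + crate C + crate A: weight 6 + 4 + 3 = 13 ≤ 15, value 18 + 18 + 9 = 45.
crate H + crate G + crate C: weight 4 + 6 + 4 = 14 ≤ 15, value 7 + 18 + 18 = 43.
crate D + crate C + crate A: weight 8 + 4 + 3 = 15 ≤ 15, value 13 + 18 + 9 = 40.
Best is crate G, crate C, and crate A with total value 45.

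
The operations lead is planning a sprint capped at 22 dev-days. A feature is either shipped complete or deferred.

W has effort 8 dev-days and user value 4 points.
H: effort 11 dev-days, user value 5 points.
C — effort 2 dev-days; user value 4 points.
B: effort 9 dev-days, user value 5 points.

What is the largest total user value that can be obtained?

Take H, C, and B: effort 11 + 2 + 9 = 22 ≤ 22, user value 5 + 4 + 5 = 14.
No other feasible combination does better.

14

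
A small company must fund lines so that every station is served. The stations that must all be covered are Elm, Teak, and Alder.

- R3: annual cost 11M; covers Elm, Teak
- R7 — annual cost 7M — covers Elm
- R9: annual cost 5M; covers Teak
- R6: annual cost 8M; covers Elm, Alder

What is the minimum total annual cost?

Choose R9 and R6: together they cover Elm, Teak, Alder — every station.
Total annual cost: 5 + 8 = 13.
No cover costs less than 13.

13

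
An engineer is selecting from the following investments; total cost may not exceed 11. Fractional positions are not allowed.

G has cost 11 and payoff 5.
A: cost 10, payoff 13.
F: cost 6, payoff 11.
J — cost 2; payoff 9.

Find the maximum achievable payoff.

20

This is an integer program with binary decision variables.
Allowing fractional choices, the relaxed optimum would be about 23.9, but investments are indivisible.
F: cost 6 ≤ 11, payoff 11.
F + J: cost 6 + 2 = 8 ≤ 11, payoff 11 + 9 = 20.
A: cost 10 ≤ 11, payoff 13.
Best is F and J with total payoff 20.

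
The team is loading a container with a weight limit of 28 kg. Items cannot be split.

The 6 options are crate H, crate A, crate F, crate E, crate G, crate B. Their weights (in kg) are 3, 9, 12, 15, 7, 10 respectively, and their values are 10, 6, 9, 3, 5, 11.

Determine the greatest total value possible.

30

crate H + crate F + crate B: weight 3 + 12 + 10 = 25 ≤ 28, value 10 + 9 + 11 = 30.
crate H + crate A + crate B: weight 3 + 9 + 10 = 22 ≤ 28, value 10 + 6 + 11 = 27.
Best is crate H, crate F, and crate B with total value 30.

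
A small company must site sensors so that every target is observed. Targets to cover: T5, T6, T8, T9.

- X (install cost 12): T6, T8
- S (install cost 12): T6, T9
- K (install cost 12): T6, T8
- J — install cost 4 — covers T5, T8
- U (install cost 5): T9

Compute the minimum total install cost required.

16

The greedy cost-per-new-target heuristic would pick J, U, and X for 21, but a cheaper cover exists.
Choose S and J: together they cover T5, T6, T8, T9 — every target.
Total install cost: 12 + 4 = 16.
No cover costs less than 16.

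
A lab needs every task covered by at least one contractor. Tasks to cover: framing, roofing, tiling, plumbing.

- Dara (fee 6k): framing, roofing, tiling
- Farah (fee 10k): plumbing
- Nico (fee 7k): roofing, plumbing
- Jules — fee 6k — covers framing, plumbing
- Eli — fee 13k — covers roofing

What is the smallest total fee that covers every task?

12

Choose Dara and Jules: together they cover framing, roofing, tiling, plumbing — every task.
Total fee: 6 + 6 = 12.
No cover costs less than 12.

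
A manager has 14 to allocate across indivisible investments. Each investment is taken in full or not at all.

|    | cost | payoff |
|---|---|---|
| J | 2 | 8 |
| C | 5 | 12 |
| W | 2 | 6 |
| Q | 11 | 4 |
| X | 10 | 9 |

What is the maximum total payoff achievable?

This is a 0-1 knapsack instance.
J + C: cost 2 + 5 = 7 ≤ 14, payoff 8 + 12 = 20.
J + C + W: cost 2 + 5 + 2 = 9 ≤ 14, payoff 8 + 12 + 6 = 26.
J + W + X: cost 2 + 2 + 10 = 14 ≤ 14, payoff 8 + 6 + 9 = 23.
Best is J, C, and W with total payoff 26.

26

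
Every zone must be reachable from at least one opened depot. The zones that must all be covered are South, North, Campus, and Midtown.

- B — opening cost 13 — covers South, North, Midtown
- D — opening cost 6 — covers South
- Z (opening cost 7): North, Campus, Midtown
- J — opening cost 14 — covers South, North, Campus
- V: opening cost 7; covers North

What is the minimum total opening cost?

This is a weighted set-cover instance.
Choose D and Z: together they cover South, North, Campus, Midtown — every zone.
Total opening cost: 6 + 7 = 13.
No cover costs less than 13.

13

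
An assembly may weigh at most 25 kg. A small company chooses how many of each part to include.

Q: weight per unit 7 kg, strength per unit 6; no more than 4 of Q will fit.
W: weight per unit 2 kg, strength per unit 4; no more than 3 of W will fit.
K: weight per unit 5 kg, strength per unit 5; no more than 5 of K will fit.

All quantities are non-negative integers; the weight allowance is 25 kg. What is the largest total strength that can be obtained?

2×W and 4×K: weight 24 ≤ 25, strength 2·4 + 4·5 = 28.
2×Q, 3×W, and 1×K: weight 25 ≤ 25, strength 2·6 + 3·4 + 1·5 = 29.
Best is 29.

29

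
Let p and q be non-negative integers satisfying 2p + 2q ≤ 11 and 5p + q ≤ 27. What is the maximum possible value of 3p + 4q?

Relaxing integrality, the LP optimum is 22.00 at (p,q) = (0, 5.5), which is not an integer point.
(p,q)=(0,5) is feasible, giving 20.
(p,q)=(1,4) is feasible, giving 19.
The best lattice point is (0,5), giving 20.

20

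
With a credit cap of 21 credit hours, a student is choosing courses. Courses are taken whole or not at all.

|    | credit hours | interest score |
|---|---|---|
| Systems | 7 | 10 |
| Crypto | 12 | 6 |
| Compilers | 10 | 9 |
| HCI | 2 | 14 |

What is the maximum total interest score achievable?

Systems + HCI: credit hours 7 + 2 = 9 ≤ 21, interest score 10 + 14 = 24.
Systems + Crypto + HCI: credit hours 7 + 12 + 2 = 21 ≤ 21, interest score 10 + 6 + 14 = 30.
Systems + Compilers + HCI: credit hours 7 + 10 + 2 = 19 ≤ 21, interest score 10 + 9 + 14 = 33.
Best is Systems, Compilers, and HCI with total interest score 33.

33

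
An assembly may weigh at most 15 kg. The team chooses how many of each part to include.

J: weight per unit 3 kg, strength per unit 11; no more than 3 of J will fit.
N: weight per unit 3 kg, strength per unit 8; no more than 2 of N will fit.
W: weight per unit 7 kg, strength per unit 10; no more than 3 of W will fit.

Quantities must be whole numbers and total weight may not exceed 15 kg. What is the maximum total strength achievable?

J has the best ratio (11/3); taking only J gives at most 3×11 = 33 (stopped by the supply cap of 3).
Mixing does better — 3×J and 2×N: weight 15 ≤ 15, strength 3·11 + 2·8 = 49.

49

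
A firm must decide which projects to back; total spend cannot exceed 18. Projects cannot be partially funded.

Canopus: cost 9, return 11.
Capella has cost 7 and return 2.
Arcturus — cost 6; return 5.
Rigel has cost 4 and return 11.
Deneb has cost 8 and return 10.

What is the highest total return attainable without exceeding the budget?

Allowing fractional choices, the relaxed optimum would be about 28.3, but projects are indivisible.
Arcturus + Rigel + Deneb: cost 6 + 4 + 8 = 18 ≤ 18, return 5 + 11 + 10 = 26.
Canopus + Rigel: cost 9 + 4 = 13 ≤ 18, return 11 + 11 = 22.
Rigel + Deneb: cost 4 + 8 = 12 ≤ 18, return 11 + 10 = 21.
Best is Arcturus, Rigel, and Deneb with total return 26.

26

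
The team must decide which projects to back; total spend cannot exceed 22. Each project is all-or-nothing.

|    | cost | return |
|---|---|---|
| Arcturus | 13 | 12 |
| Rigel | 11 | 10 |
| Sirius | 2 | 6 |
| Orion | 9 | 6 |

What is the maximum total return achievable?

This is an integer program with binary decision variables.
Allowing fractional choices, the relaxed optimum would be about 24.4, but projects are indivisible.
Rigel + Sirius + Orion: cost 11 + 2 + 9 = 22 ≤ 22, return 10 + 6 + 6 = 22.
Arcturus + Sirius: cost 13 + 2 = 15 ≤ 22, return 12 + 6 = 18.
Arcturus + Orion: cost 13 + 9 = 22 ≤ 22, return 12 + 6 = 18.
Best is Rigel, Sirius, and Orion with total return 22.

22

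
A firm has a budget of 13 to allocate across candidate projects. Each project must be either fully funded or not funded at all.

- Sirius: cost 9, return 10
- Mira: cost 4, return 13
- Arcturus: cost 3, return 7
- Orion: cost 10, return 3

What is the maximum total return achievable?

Sirius + Arcturus: cost 9 + 3 = 12 ≤ 13, return 10 + 7 = 17.
Mira + Arcturus: cost 4 + 3 = 7 ≤ 13, return 13 + 7 = 20.
Sirius + Mira: cost 9 + 4 = 13 ≤ 13, return 10 + 13 = 23.
Best is Sirius and Mira with total return 23.

23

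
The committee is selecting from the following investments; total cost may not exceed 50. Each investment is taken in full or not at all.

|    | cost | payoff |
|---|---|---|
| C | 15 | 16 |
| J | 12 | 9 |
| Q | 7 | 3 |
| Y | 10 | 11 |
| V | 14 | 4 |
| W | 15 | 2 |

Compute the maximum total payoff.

39

C + Q + Y + V: cost 15 + 7 + 10 + 14 = 46 ≤ 50, payoff 16 + 3 + 11 + 4 = 34.
C + J + Y: cost 15 + 12 + 10 = 37 ≤ 50, payoff 16 + 9 + 11 = 36.
C + J + Q + Y: cost 15 + 12 + 7 + 10 = 44 ≤ 50, payoff 16 + 9 + 3 + 11 = 39.
Best is C, J, Q, and Y with total payoff 39.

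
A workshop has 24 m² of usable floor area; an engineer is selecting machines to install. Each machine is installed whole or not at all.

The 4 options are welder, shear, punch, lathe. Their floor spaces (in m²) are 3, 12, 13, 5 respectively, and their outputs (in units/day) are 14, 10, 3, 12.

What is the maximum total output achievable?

Allowing fractional choices, the relaxed optimum would be about 36.9, but machines are indivisible.
welder + punch + lathe: floor space 3 + 13 + 5 = 21 ≤ 24, output 14 + 3 + 12 = 29.
welder + shear + lathe: floor space 3 + 12 + 5 = 20 ≤ 24, output 14 + 10 + 12 = 36.
welder + lathe: floor space 3 + 5 = 8 ≤ 24, output 14 + 12 = 26.
Best is welder, shear, and lathe with total output 36.

36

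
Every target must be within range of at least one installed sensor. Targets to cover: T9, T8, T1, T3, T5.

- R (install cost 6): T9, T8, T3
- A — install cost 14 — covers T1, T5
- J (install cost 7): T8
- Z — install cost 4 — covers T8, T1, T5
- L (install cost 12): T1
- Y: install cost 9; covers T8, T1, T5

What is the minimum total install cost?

10

Choose R and Z: together they cover T9, T8, T1, T3, T5 — every target.
Total install cost: 6 + 4 = 10.
No cover costs less than 10.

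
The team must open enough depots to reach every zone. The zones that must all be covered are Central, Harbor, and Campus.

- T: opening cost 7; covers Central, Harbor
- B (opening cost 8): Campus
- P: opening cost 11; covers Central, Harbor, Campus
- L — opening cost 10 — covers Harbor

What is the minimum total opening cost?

The greedy cost-per-new-zone heuristic would pick T and B for 15, but a cheaper cover exists.
P alone covers Central, Harbor, Campus — every zone.
Total opening cost: 11.
No cover costs less than 11.

11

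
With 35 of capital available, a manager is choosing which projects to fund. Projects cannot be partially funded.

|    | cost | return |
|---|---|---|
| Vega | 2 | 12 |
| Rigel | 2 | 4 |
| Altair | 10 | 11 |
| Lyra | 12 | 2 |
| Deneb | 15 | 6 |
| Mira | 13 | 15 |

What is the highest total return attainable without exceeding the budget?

Treat it as a binary knapsack problem.
Take Vega, Rigel, Altair, and Mira: cost 2 + 2 + 10 + 13 = 27 ≤ 35, return 12 + 4 + 11 + 15 = 42.
No other feasible combination does better.

42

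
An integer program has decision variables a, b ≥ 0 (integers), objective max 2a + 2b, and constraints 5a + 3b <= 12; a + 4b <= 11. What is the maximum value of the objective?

Relaxing integrality, the LP optimum is 6.82 at (a,b) = (0.882, 2.53), which is not an integer point.
(a,b)=(1,2): 5·1+3·2=11≤12, 1·1+4·2=9≤11, objective 6.
(a,b)=(0,2): 5·0+3·2=6≤12, 1·0+4·2=8≤11, objective 4.
(a,b)=(1,1): 5·1+3·1=8≤12, 1·1+4·1=5≤11, objective 4.
(a,b)=(0,1): 5·0+3·1=3≤12, 1·0+4·1=4≤11, objective 2.
The best lattice point is (1,2), giving 6.

6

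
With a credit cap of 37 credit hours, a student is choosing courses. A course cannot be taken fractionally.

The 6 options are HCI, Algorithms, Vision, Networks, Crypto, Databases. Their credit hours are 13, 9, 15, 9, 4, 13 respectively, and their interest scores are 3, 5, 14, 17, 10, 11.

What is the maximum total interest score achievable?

46

This is a 0-1 knapsack instance.
Algorithms + Vision + Networks + Crypto: credit hours 9 + 15 + 9 + 4 = 37 ≤ 37, interest score 5 + 14 + 17 + 10 = 46.
Vision + Networks + Databases: credit hours 15 + 9 + 13 = 37 ≤ 37, interest score 14 + 17 + 11 = 42.
Algorithms + Networks + Crypto + Databases: credit hours 9 + 9 + 4 + 13 = 35 ≤ 37, interest score 5 + 17 + 10 + 11 = 43.
Best is Algorithms, Vision, Networks, and Crypto with total interest score 46.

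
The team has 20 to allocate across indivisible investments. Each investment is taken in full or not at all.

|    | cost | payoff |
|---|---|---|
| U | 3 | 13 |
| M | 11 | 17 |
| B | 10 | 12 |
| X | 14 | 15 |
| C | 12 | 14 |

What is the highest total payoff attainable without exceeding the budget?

U + X: cost 3 + 14 = 17 ≤ 20, payoff 13 + 15 = 28.
U + C: cost 3 + 12 = 15 ≤ 20, payoff 13 + 14 = 27.
U + M: cost 3 + 11 = 14 ≤ 20, payoff 13 + 17 = 30.
Best is U and M with total payoff 30.

30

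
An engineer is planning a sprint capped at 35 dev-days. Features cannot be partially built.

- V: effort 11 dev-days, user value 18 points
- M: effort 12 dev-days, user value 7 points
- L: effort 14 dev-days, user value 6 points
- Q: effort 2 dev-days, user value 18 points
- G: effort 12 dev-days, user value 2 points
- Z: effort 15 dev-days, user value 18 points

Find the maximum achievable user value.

V + Q + Z: effort 11 + 2 + 15 = 28 ≤ 35, user value 18 + 18 + 18 = 54.
V + M + Q: effort 11 + 12 + 2 = 25 ≤ 35, user value 18 + 7 + 18 = 43.
M + Q + Z: effort 12 + 2 + 15 = 29 ≤ 35, user value 7 + 18 + 18 = 43.
Best is V, Q, and Z with total user value 54.

54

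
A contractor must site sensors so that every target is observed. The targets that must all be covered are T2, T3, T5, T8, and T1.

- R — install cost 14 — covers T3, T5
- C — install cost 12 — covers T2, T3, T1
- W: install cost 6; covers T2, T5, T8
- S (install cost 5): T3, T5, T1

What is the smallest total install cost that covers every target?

Choose W and S: together they cover T2, T3, T5, T8, T1 — every target.
Total install cost: 6 + 5 = 11.
No cover costs less than 11.

11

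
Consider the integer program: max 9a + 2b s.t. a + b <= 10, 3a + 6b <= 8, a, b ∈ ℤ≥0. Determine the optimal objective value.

Relaxing integrality, the LP optimum is 24.00 at (a,b) = (2.67, 0), which is not an integer point.
(a,b)=(2,0): 1·2+1·0=2≤10, 3·2+6·0=6≤8, objective 18.
(a,b)=(1,0): 1·1+1·0=1≤10, 3·1+6·0=3≤8, objective 9.
No feasible integer point exceeds 18.

18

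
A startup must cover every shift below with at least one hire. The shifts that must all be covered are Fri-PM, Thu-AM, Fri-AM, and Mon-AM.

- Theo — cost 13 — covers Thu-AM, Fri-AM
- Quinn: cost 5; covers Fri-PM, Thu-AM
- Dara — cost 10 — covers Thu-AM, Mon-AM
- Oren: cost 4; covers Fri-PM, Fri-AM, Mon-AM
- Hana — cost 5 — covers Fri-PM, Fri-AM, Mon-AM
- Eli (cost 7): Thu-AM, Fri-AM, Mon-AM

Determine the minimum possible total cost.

9

Choose Quinn and Oren: together they cover Fri-PM, Thu-AM, Fri-AM, Mon-AM — every shift.
Total cost: 5 + 4 = 9.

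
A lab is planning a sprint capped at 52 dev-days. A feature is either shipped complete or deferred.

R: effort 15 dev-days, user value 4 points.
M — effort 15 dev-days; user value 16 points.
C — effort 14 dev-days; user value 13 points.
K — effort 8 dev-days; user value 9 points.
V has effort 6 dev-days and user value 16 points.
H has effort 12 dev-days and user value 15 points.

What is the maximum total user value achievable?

60

This is an integer program with binary decision variables.
Allowing fractional choices, the relaxed optimum would be about 66.2, but features are indivisible.
M + K + V + H: effort 15 + 8 + 6 + 12 = 41 ≤ 52, user value 16 + 9 + 16 + 15 = 56.
M + C + V + H: effort 15 + 14 + 6 + 12 = 47 ≤ 52, user value 16 + 13 + 16 + 15 = 60.
Best is M, C, V, and H with total user value 60.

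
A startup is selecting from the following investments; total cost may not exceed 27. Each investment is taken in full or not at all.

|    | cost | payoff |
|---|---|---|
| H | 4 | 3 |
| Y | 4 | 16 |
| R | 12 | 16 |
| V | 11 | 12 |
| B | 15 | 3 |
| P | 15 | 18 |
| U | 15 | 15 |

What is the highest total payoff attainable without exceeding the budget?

Take Y, R, and V: cost 4 + 12 + 11 = 27 ≤ 27, payoff 16 + 16 + 12 = 44.
No other feasible combination does better.

44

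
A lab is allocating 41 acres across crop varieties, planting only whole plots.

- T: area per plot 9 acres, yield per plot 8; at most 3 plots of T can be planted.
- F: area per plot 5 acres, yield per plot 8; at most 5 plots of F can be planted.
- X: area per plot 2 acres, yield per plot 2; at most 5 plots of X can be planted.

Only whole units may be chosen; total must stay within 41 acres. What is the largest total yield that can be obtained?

F has the best ratio (8/5); taking only F gives at most 5×8 = 40 (stopped by the supply cap of 5).
Mixing does better — 1×T, 5×F, and 3×X: area 40 ≤ 41, yield 1·8 + 5·8 + 3·2 = 54.

54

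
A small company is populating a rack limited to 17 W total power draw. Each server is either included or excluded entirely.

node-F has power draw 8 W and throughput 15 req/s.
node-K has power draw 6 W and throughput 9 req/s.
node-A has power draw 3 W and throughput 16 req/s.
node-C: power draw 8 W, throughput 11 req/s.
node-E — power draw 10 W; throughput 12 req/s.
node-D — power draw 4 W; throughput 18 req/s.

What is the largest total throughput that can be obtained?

49

node-A + node-E + node-D: power draw 3 + 10 + 4 = 17 ≤ 17, throughput 16 + 12 + 18 = 46.
node-A + node-C + node-D: power draw 3 + 8 + 4 = 15 ≤ 17, throughput 16 + 11 + 18 = 45.
node-F + node-A + node-D: power draw 8 + 3 + 4 = 15 ≤ 17, throughput 15 + 16 + 18 = 49.
Best is node-F, node-A, and node-D with total throughput 49.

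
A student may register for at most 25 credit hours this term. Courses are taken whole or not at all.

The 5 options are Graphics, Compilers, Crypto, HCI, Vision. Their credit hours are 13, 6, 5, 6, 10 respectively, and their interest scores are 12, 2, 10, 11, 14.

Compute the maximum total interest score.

Allowing fractional choices, the relaxed optimum would be about 38.7, but courses are indivisible.
Crypto + HCI + Vision: credit hours 5 + 6 + 10 = 21 ≤ 25, interest score 10 + 11 + 14 = 35.
Graphics + Crypto + HCI: credit hours 13 + 5 + 6 = 24 ≤ 25, interest score 12 + 10 + 11 = 33.
Compilers + HCI + Vision: credit hours 6 + 6 + 10 = 22 ≤ 25, interest score 2 + 11 + 14 = 27.
Best is Crypto, HCI, and Vision with total interest score 35.

35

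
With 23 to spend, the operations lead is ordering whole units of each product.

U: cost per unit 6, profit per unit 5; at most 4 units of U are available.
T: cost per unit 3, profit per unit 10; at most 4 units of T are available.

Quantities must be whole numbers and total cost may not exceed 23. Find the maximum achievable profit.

4×T: cost 12 ≤ 23, profit 4·10 = 40.
1×U and 4×T: cost 18 ≤ 23, profit 1·5 + 4·10 = 45.
Best is 45.

45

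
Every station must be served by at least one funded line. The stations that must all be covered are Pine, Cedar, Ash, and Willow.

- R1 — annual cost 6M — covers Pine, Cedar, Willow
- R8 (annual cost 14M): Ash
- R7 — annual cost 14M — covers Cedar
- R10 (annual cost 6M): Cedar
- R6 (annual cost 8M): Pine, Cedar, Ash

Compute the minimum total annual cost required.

Choose R1 and R6: together they cover Pine, Cedar, Ash, Willow — every station.
Total annual cost: 6 + 8 = 14.
No cover costs less than 14.

14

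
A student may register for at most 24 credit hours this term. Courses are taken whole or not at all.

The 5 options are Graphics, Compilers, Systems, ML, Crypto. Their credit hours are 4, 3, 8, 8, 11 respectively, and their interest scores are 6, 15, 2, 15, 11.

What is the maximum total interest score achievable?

Graphics + Compilers + ML: credit hours 4 + 3 + 8 = 15 ≤ 24, interest score 6 + 15 + 15 = 36.
Compilers + ML + Crypto: credit hours 3 + 8 + 11 = 22 ≤ 24, interest score 15 + 15 + 11 = 41.
Graphics + Compilers + Systems + ML: credit hours 4 + 3 + 8 + 8 = 23 ≤ 24, interest score 6 + 15 + 2 + 15 = 38.
Best is Compilers, ML, and Crypto with total interest score 41.

41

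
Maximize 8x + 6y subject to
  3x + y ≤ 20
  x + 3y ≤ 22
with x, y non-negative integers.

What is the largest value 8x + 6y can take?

(x,y)=(5,5): 3·5+1·5=20≤20, 1·5+3·5=20≤22, objective 70.
(x,y)=(4,6): 3·4+1·6=18≤20, 1·4+3·6=22≤22, objective 68.
(x,y)=(5,4): 3·5+1·4=19≤20, 1·5+3·4=17≤22, objective 64.
No feasible integer point exceeds 70.

70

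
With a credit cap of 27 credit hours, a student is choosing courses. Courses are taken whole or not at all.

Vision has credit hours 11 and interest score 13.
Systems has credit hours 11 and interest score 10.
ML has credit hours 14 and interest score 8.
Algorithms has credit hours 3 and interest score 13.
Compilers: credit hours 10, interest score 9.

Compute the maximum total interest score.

Vision + Algorithms + Compilers: credit hours 11 + 3 + 10 = 24 ≤ 27, interest score 13 + 13 + 9 = 35.
Vision + Systems + Algorithms: credit hours 11 + 11 + 3 = 25 ≤ 27, interest score 13 + 10 + 13 = 36.
Best is Vision, Systems, and Algorithms with total interest score 36.

36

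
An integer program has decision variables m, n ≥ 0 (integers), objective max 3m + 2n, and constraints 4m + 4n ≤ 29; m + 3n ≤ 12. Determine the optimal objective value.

21

(m,n)=(7,0) is feasible, giving 21.
(m,n)=(6,1) is feasible, giving 20.
No feasible integer point exceeds 21.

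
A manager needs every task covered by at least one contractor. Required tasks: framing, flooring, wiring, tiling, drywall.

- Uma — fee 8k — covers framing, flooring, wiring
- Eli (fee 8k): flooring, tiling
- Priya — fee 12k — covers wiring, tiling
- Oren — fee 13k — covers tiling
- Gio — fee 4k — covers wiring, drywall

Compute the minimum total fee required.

This is a weighted set-cover instance.
Choose Uma, Eli, and Gio: together they cover framing, flooring, wiring, tiling, drywall — every task.
Total fee: 8 + 8 + 4 = 20.
No cover costs less than 20.

20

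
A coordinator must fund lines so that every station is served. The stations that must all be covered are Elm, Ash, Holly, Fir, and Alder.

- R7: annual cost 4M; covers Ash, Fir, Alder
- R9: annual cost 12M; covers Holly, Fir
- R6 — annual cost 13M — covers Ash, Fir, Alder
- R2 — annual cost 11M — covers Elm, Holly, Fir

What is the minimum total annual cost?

Choose R7 and R2: together they cover Elm, Ash, Holly, Fir, Alder — every station.
Total annual cost: 4 + 11 = 15.

15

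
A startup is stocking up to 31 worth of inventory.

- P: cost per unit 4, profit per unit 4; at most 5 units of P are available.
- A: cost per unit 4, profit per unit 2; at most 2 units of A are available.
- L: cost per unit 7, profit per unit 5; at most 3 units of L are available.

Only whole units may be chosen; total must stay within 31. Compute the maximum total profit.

27

Take 5×P, 1×A, and 1×L: cost 31 ≤ 31, profit 5·4 + 1·2 + 1·5 = 27.
P has the best ratio (4/4) and is taken to its limit of 5; remaining capacity is filled optimally with the others.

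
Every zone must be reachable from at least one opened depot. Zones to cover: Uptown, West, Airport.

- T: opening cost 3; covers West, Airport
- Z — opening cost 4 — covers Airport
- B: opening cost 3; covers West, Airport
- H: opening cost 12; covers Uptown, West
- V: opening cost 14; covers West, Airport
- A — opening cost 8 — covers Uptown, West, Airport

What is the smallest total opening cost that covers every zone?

This is an integer covering problem.
A alone covers Uptown, West, Airport — every zone.
Total opening cost: 8.

8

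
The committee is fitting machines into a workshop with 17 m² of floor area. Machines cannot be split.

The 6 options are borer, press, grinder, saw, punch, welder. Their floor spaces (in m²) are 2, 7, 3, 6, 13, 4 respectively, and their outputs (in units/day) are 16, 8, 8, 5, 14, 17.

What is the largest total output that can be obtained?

49

Allowing fractional choices, the relaxed optimum would be about 50.1, but machines are indivisible.
borer + grinder + welder: floor space 2 + 3 + 4 = 9 ≤ 17, output 16 + 8 + 17 = 41.
borer + grinder + saw + welder: floor space 2 + 3 + 6 + 4 = 15 ≤ 17, output 16 + 8 + 5 + 17 = 46.
borer + press + grinder + welder: floor space 2 + 7 + 3 + 4 = 16 ≤ 17, output 16 + 8 + 8 + 17 = 49.
Best is borer, press, grinder, and welder with total output 49.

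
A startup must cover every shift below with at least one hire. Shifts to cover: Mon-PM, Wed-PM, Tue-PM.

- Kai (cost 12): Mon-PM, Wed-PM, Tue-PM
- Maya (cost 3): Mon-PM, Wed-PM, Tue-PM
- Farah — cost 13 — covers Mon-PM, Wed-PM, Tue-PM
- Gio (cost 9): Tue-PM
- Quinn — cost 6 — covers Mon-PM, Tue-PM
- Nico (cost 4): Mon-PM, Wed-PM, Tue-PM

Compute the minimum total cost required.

3

Maya alone covers Mon-PM, Wed-PM, Tue-PM — every shift.
Total cost: 3.
No cover costs less than 3.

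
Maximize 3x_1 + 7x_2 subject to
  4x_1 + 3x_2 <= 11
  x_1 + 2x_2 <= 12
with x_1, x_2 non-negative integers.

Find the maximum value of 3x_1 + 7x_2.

21

The continuous relaxation peaks at (0, 3.67) with value 25.67; rounding to a feasible lattice point costs some objective.
(x_1,x_2)=(0,3) is feasible, giving 21.
(x_1,x_2)=(1,2) is feasible, giving 17.
(x_1,x_2)=(0,2) is feasible, giving 14.
No feasible integer point exceeds 21.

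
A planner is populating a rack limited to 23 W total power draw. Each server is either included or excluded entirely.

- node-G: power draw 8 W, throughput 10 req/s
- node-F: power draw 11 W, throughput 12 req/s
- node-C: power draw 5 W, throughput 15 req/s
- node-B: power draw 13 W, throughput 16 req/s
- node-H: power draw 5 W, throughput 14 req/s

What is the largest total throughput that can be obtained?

45

Allowing fractional choices, the relaxed optimum would be about 45.2, but servers are indivisible.
node-F + node-C + node-H: power draw 11 + 5 + 5 = 21 ≤ 23, throughput 12 + 15 + 14 = 41.
node-C + node-B + node-H: power draw 5 + 13 + 5 = 23 ≤ 23, throughput 15 + 16 + 14 = 45.
Best is node-C, node-B, and node-H with total throughput 45.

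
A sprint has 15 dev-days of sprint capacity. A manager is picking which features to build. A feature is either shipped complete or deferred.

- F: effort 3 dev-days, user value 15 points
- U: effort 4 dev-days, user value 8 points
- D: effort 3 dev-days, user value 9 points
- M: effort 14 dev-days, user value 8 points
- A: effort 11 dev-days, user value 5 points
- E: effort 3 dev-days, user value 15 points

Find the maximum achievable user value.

This is an integer program with binary decision variables.
Allowing fractional choices, the relaxed optimum would be about 48.1, but features are indivisible.
F + U + D + E: effort 3 + 4 + 3 + 3 = 13 ≤ 15, user value 15 + 8 + 9 + 15 = 47.
F + D + E: effort 3 + 3 + 3 = 9 ≤ 15, user value 15 + 9 + 15 = 39.
F + U + E: effort 3 + 4 + 3 = 10 ≤ 15, user value 15 + 8 + 15 = 38.
Best is F, U, D, and E with total user value 47.

47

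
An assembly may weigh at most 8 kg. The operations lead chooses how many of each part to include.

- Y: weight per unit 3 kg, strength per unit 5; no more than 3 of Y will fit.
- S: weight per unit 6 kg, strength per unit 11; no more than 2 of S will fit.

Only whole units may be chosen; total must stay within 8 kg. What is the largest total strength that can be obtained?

11

Take 1×S: weight 6 ≤ 8, strength 1·11 = 11.
No other integer combination yields more.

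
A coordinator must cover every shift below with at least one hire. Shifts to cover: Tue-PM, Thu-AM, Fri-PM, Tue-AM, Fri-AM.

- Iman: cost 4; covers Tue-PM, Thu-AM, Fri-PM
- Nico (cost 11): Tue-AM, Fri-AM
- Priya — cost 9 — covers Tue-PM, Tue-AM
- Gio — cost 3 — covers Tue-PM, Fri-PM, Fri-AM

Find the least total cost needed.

15

Choose Iman and Nico: together they cover Tue-PM, Thu-AM, Fri-PM, Tue-AM, Fri-AM — every shift.
Total cost: 4 + 11 = 15.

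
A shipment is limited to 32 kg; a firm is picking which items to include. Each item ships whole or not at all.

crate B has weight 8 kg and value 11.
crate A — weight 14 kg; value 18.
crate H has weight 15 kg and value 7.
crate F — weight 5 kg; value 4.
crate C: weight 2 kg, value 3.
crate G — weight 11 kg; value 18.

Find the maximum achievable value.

43

crate A + crate F + crate G: weight 14 + 5 + 11 = 30 ≤ 32, value 18 + 4 + 18 = 40.
crate A + crate C + crate G: weight 14 + 2 + 11 = 27 ≤ 32, value 18 + 3 + 18 = 39.
crate A + crate F + crate C + crate G: weight 14 + 5 + 2 + 11 = 32 ≤ 32, value 18 + 4 + 3 + 18 = 43.
Best is crate A, crate F, crate C, and crate G with total value 43.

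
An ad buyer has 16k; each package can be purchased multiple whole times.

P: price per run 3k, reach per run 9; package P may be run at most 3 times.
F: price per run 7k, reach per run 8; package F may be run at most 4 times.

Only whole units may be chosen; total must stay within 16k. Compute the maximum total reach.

35

This is a bounded integer knapsack.
P has the best ratio (9/3); taking only P gives at most 3×9 = 27 (stopped by the supply cap of 3).
Mixing does better — 3×P and 1×F: price 16 ≤ 16, reach 3·9 + 1·8 = 35.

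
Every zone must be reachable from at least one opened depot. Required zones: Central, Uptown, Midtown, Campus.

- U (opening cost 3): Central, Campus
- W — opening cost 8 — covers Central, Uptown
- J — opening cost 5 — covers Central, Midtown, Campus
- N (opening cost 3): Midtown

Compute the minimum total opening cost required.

Choose W and J: together they cover Central, Uptown, Midtown, Campus — every zone.
Total opening cost: 8 + 5 = 13.

13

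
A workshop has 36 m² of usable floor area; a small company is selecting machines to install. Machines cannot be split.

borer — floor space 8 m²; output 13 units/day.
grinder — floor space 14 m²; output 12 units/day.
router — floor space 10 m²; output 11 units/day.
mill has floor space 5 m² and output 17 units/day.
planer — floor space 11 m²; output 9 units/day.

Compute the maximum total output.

borer + router + mill + planer: floor space 8 + 10 + 5 + 11 = 34 ≤ 36, output 13 + 11 + 17 + 9 = 50.
borer + grinder + mill: floor space 8 + 14 + 5 = 27 ≤ 36, output 13 + 12 + 17 = 42.
Best is borer, router, mill, and planer with total output 50.

50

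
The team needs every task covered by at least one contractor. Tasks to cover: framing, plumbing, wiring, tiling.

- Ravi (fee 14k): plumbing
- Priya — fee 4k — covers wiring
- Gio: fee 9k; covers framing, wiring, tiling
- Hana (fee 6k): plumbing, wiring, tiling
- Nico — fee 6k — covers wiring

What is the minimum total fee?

Choose Gio and Hana: together they cover framing, plumbing, wiring, tiling — every task.
Total fee: 9 + 6 = 15.
No cover costs less than 15.

15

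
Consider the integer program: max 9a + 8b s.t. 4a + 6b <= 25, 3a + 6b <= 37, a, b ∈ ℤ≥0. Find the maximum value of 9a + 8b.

54

Relaxing integrality, the LP optimum is 56.25 at (a,b) = (6.25, 0), which is not an integer point.
(a,b)=(6,0): 4·6+6·0=24≤25, 3·6+6·0=18≤37, objective 54.
(a,b)=(5,0): 4·5+6·0=20≤25, 3·5+6·0=15≤37, objective 45.
Maximum is 54 at (a,b)=(6,0).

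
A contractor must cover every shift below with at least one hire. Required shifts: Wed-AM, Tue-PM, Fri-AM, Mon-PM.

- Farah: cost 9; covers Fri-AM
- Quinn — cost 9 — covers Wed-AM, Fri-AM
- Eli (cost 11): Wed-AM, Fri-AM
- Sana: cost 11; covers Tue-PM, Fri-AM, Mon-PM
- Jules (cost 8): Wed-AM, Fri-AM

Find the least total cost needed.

Choose Sana and Jules: together they cover Wed-AM, Tue-PM, Fri-AM, Mon-PM — every shift.
Total cost: 11 + 8 = 19.
No cover costs less than 19.

19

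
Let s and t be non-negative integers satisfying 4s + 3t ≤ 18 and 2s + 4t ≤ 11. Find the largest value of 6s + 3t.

(s,t)=(4,0) is feasible, giving 24.
(s,t)=(3,1) is feasible, giving 21.
The best lattice point is (4,0), giving 24.

24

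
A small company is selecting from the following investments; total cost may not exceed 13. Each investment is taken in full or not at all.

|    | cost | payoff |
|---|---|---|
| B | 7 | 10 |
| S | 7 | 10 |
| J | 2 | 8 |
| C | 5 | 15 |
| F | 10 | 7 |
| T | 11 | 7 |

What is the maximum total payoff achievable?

Allowing fractional choices, the relaxed optimum would be about 31.6, but investments are indivisible.
S + C: cost 7 + 5 = 12 ≤ 13, payoff 10 + 15 = 25.
B + C: cost 7 + 5 = 12 ≤ 13, payoff 10 + 15 = 25.
The maximum payoff is 25; one optimal choice is B and C.

25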